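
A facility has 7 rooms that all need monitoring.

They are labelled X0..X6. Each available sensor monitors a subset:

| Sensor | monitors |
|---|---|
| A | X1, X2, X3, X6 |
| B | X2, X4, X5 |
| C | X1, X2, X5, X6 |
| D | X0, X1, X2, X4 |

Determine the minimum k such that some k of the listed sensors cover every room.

3

A and C and D together: A ∪ C ∪ D = {X0, X1, X2, X3, X4, X5, X6} — every room is covered.
Only D contains X0, so D is forced; the remaining 3 rooms need at least 2 more sensors (each remaining sensor adds at most 2) — so at least 3 sensors are needed, and 3 is optimal.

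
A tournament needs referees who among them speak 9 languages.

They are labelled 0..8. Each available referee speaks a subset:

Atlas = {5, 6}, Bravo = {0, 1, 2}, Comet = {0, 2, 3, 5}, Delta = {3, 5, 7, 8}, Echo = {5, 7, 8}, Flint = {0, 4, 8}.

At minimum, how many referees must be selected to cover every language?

4

Take {Atlas, Bravo, Delta, Flint}. Their union is {0, 1, 2, 3, 4, 5, 6, 7, 8}, which is all 9 languages.
Only Atlas contains 6, so Atlas is forced; the remaining 7 languages need at least 3 more referees (each remaining referee adds at most 3) — so at least 4 referees are needed, and 4 is optimal.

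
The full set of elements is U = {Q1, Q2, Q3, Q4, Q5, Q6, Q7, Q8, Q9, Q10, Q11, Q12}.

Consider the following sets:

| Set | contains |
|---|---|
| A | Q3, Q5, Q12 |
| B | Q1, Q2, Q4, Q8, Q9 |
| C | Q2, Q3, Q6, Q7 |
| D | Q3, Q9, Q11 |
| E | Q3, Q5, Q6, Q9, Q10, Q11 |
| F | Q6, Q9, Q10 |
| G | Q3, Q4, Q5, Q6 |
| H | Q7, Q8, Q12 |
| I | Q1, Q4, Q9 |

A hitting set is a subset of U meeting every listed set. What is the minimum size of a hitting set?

The 3 elements {Q3, Q9, Q12} hit every set.
No choice of 2 elements meets every set, so 3 is the minimum.

3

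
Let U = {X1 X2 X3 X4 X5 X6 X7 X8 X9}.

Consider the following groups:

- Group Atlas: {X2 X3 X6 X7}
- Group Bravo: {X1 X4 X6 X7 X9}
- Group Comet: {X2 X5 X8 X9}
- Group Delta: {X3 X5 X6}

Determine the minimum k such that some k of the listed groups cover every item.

Bravo, Comet, and Delta cover everything between them: the union {X1, X2, X3, X4, X5, X6, X7, X8, X9} is all of U.
Only Bravo contains X1, so Bravo is forced; the remaining 4 items need at least 2 more groups (each remaining group adds at most 3) — so at least 3 groups are needed, and 3 is optimal.

3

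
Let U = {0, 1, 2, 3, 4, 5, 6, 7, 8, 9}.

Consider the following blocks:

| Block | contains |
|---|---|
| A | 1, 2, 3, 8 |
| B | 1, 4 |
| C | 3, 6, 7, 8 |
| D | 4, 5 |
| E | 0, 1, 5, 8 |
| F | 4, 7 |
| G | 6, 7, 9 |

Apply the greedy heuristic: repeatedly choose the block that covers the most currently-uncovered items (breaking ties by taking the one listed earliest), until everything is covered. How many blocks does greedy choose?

Greedy: pick A (covers 4 new) → pick G (covers 3 new) → pick D (covers 2 new) → pick E (covers 1 new). Total picks: 4.

4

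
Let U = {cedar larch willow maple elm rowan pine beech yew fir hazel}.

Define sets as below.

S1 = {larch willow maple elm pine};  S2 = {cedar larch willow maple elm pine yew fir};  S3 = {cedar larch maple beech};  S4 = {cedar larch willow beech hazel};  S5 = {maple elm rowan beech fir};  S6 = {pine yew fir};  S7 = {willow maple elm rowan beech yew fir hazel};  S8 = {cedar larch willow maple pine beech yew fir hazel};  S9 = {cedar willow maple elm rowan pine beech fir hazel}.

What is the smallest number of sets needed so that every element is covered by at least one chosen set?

S5 and S8 together: S5 ∪ S8 = {cedar, larch, willow, maple, elm, rowan, pine, beech, yew, fir, hazel} — every element is covered.
No single set has all 11 elements (the largest, S8, has 9), so 2 is optimal.

2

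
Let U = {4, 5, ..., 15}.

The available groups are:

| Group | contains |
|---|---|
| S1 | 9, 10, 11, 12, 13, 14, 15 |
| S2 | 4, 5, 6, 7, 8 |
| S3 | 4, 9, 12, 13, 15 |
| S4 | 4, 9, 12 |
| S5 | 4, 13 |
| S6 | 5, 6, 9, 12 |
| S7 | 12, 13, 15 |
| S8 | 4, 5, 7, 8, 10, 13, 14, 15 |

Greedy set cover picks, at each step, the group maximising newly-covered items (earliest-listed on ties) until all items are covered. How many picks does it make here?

3

Greedy: pick S8 (covers 8 new) → pick S1 (covers 3 new) → pick S2 (covers 1 new). Total picks: 3.
(The true minimum cover uses only 2 groups, so greedy is not optimal here.)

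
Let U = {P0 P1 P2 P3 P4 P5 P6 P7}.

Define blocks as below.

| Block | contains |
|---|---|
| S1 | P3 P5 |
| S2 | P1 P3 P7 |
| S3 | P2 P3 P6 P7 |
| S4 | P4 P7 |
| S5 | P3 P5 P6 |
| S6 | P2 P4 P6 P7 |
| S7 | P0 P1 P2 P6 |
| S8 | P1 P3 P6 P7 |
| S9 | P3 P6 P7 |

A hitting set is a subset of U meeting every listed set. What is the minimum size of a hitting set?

H = {P0, P3, P7} meets every block (each contains at least one member of H), and |H| = 3.
The blocks S1, S4, S7 are pairwise disjoint, so any hitting set needs a separate element for each — at least 3. Hence 3 is optimal.

3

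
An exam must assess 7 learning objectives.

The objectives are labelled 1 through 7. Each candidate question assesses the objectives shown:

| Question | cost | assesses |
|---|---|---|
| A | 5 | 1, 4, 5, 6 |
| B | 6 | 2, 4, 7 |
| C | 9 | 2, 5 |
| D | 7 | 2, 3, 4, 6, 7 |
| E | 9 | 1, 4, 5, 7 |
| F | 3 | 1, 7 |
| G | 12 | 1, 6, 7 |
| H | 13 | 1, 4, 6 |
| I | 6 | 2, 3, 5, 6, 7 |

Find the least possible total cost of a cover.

11

A, I together cover every objective (A ∪ I = {1, 2, 3, 4, 5, 6, 7}); total cost 5 + 6 = 11.
No covering selection has total cost below 11.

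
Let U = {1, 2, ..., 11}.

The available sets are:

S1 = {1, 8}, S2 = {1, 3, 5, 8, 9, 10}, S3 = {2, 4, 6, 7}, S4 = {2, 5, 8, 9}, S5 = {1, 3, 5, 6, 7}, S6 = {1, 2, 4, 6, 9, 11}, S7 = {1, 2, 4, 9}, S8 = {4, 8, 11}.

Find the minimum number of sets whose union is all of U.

3

Take {S2, S3, S8}. Their union is {1, 2, 3, 4, 5, 6, 7, 8, 9, 10, 11}, which is all 11 items.
Only S2 contains 10, so S2 is forced; the remaining 5 items need at least 2 more sets (each remaining set adds at most 4) — so at least 3 sets are needed, and 3 is optimal.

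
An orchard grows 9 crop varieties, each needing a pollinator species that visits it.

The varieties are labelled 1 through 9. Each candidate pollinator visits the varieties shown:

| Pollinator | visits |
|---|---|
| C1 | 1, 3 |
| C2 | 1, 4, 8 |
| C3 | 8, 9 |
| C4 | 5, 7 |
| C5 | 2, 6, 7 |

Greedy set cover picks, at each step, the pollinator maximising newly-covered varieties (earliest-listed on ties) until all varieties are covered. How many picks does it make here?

Greedy: pick C2 (covers 3 new) → pick C5 (covers 3 new) → pick C1 (covers 1 new) → pick C3 (covers 1 new) → pick C4 (covers 1 new). Total picks: 5.

5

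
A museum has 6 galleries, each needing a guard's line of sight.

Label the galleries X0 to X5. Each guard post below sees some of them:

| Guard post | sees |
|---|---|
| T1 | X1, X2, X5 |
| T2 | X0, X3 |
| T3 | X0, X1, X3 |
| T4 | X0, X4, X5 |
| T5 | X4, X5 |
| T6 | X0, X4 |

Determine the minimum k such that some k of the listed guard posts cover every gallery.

3

T1 and T2 and T5 together: T1 ∪ T2 ∪ T5 = {X0, X1, X2, X3, X4, X5} — every gallery is covered.
Only T1 contains X2, so T1 is forced; the remaining 3 galleries need at least 2 more guard posts (each remaining guard post adds at most 2) — so at least 3 guard posts are needed, and 3 is optimal.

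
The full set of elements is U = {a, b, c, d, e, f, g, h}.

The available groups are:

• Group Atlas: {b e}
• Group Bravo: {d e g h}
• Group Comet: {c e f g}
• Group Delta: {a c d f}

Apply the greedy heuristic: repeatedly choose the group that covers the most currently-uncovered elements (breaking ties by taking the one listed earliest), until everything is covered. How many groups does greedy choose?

Greedy: pick Bravo (covers 4 new) → pick Delta (covers 3 new) → pick Atlas (covers 1 new). Total picks: 3.

3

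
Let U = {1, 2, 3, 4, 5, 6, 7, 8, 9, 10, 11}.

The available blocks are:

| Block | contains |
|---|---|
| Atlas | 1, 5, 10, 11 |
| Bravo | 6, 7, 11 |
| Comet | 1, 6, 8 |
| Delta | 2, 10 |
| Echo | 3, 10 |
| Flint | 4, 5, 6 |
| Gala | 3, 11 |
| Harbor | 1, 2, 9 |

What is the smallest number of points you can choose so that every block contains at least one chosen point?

Take H = {2, 3, 5, 6}. Each listed block contains at least one of these, so H is a hitting set of size 4.
No choice of 3 points meets every block, so 4 is the minimum.

4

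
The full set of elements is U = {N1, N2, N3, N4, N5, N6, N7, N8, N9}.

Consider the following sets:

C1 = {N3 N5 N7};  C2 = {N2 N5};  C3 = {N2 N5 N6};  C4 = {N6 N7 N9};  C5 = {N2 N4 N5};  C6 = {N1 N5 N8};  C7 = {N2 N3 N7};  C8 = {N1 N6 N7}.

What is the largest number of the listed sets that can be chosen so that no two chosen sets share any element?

2

C2, C4 are pairwise disjoint (C2={N2,N5}; C4={N6,N7,N9}).
Every remaining set overlaps one of these, and no 3 of the listed sets are pairwise disjoint, so 2 is the maximum.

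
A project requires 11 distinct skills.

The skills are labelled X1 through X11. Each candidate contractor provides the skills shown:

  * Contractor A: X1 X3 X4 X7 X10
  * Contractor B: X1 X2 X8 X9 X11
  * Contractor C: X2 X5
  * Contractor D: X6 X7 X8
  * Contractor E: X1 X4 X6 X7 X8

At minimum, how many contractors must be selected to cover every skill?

Take {A, B, C, E}. Their union is {X1, X2, X3, X4, X5, X6, X7, X8, X9, X10, X11}, which is all 11 skills.
No 3 of the 5 contractors cover everything (all 10 combinations miss at least one skill), so 4 is optimal.

4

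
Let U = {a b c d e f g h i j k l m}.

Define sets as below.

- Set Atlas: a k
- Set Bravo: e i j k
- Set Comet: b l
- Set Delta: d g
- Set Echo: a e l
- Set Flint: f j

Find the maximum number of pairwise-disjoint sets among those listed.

Atlas, Comet, Delta, Flint are pairwise disjoint (Atlas={a,k}; Comet={b,l}; Delta={d,g}; Flint={f,j}).
Every remaining set overlaps one of these, and no 5 of the listed sets are pairwise disjoint, so 4 is the maximum.

4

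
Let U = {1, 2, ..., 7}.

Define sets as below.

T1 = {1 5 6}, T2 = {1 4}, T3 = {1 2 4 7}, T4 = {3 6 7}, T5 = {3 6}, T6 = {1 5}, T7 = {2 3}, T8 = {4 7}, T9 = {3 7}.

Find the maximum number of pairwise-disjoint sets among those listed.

3

T1, T7, T8 are pairwise disjoint (T1={1,5,6}; T7={2,3}; T8={4,7}).
Every remaining set overlaps one of these, and no 4 of the listed sets are pairwise disjoint, so 3 is the maximum.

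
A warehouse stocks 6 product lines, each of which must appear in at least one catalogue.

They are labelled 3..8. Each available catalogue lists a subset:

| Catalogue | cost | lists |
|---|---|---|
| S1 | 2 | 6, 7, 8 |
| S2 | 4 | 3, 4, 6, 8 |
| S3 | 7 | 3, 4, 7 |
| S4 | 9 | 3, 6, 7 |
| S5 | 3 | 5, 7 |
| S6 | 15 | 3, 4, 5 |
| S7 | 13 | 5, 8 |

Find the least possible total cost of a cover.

S2, S5 together cover every product (S2 ∪ S5 = {3, 4, 5, 6, 7, 8}); total cost 4 + 3 = 7.
The greedy pick S1, S2, S5 costs 9; no covering selection beats 7.

7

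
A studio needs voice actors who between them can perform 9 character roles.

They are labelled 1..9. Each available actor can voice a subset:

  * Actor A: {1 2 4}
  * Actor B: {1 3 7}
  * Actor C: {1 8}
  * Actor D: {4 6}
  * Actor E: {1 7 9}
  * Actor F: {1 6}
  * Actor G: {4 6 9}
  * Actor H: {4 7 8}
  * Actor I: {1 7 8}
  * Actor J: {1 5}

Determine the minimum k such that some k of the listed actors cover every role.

5

Take {A, B, G, I, J}. Their union is {1, 2, 3, 4, 5, 6, 7, 8, 9}, which is all 9 roles.
No 4 of the 10 actors cover everything (all 210 combinations miss at least one role), so 5 is optimal.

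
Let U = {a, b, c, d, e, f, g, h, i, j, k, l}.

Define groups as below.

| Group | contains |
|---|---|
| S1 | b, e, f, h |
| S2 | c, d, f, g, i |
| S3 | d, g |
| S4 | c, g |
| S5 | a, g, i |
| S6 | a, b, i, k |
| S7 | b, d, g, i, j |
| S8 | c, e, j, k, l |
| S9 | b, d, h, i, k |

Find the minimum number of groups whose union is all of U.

S2 and S5 and S8 and S9 together: S2 ∪ S5 ∪ S8 ∪ S9 = {a, b, c, d, e, f, g, h, i, j, k, l} — every point is covered.
No 3 of the 9 groups cover everything (all 84 combinations miss at least one point), so 4 is optimal.

4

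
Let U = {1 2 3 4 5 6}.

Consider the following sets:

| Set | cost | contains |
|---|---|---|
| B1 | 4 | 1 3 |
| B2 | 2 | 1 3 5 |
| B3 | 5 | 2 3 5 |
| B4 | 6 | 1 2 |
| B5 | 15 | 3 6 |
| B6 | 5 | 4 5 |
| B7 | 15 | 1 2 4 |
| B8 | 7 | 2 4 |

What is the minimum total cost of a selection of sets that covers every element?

B2, B5, B8 together cover every element (B2 ∪ B5 ∪ B8 = {1, 2, 3, 4, 5, 6}); total cost 2 + 15 + 7 = 24.
No covering selection has total cost below 24.

24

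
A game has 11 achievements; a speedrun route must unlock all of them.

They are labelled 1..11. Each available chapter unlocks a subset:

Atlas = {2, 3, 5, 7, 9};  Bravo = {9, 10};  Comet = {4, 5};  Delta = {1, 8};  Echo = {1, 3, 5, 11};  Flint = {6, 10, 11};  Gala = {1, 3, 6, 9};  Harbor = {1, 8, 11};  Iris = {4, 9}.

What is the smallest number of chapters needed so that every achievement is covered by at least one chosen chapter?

4

Take {Atlas, Comet, Delta, Flint}. Their union is {1, 2, 3, 4, 5, 6, 7, 8, 9, 10, 11}, which is all 11 achievements.
No 3 of the 9 chapters cover everything (all 84 combinations miss at least one achievement), so 4 is optimal.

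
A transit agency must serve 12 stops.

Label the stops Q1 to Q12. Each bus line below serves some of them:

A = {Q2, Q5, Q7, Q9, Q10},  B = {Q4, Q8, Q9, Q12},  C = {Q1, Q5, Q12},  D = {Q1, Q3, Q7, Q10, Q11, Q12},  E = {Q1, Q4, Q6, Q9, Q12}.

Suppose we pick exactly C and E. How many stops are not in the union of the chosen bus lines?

6

Union of C, E = {Q1, Q4, Q5, Q6, Q9, Q12}.
Not covered: Q2, Q3, Q7, Q8, Q10, Q11 — 6 stops.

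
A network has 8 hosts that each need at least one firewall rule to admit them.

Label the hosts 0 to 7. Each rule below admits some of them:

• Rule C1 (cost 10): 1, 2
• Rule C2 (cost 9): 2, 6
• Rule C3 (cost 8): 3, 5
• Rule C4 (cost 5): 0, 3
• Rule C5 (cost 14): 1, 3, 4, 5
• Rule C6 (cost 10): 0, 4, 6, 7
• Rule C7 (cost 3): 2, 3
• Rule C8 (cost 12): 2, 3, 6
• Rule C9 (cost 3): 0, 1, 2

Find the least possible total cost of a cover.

C3, C6, C9 together cover every host (C3 ∪ C6 ∪ C9 = {0, 1, 2, 3, 4, 5, 6, 7}); total cost 8 + 10 + 3 = 21.
The greedy pick C9, C7, C6, C3 costs 24; no covering selection beats 21.

21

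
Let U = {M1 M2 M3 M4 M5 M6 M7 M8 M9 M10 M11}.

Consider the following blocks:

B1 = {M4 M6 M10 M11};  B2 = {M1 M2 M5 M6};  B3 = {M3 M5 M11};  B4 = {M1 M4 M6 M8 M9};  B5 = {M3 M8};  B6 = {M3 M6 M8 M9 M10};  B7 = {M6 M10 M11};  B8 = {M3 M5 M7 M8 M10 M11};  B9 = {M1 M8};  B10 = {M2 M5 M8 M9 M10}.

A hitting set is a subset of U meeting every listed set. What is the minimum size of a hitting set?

The 3 points {M5, M6, M8} hit every block.
No choice of 2 points meets every block, so 3 is the minimum.

3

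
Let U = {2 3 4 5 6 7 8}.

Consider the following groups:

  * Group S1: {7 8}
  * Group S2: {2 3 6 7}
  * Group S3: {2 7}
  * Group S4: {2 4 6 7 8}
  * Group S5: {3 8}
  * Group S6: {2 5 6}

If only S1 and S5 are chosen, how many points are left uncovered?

4

Union of S1, S5 = {3, 7, 8}.
Not covered: 2, 4, 5, 6 — 4 points.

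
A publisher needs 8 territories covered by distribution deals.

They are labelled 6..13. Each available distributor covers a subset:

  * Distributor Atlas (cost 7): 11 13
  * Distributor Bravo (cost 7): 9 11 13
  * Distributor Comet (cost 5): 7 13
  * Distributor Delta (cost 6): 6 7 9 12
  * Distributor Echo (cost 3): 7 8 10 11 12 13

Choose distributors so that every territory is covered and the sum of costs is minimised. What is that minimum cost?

9

Delta, Echo together cover every territory (Delta ∪ Echo = {6, 7, 8, 9, 10, 11, 12, 13}); total cost 6 + 3 = 9.
No covering selection has total cost below 9.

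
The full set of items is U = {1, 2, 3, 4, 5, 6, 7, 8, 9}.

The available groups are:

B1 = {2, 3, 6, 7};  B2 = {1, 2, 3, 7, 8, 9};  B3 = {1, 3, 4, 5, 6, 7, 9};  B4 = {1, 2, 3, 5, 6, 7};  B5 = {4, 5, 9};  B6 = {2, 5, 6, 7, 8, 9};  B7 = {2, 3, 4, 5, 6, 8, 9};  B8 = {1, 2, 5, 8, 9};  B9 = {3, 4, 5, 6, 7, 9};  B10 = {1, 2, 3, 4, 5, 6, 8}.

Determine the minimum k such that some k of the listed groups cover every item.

Take {B9, B10}. Their union is {1, 2, 3, 4, 5, 6, 7, 8, 9}, which is all 9 items.
No single group has all 9 items (the largest, B3, has 7), so 2 is optimal.

2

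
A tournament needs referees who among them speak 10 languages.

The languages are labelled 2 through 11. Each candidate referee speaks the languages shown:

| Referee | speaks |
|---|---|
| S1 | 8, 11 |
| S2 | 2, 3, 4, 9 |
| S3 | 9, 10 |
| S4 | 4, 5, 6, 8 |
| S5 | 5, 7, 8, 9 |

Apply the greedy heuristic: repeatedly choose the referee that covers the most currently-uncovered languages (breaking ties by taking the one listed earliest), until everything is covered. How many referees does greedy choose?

5

Greedy: pick S2 (covers 4 new) → pick S4 (covers 3 new) → pick S1 (covers 1 new) → pick S3 (covers 1 new) → pick S5 (covers 1 new). Total picks: 5.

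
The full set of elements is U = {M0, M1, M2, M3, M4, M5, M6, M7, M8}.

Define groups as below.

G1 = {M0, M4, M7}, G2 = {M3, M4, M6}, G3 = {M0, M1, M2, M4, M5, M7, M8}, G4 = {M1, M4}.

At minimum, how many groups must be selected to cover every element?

2

G2 and G3 together: G2 ∪ G3 = {M0, M1, M2, M3, M4, M5, M6, M7, M8} — every element is covered.
No single group has all 9 elements (the largest, G3, has 7), so 2 is optimal.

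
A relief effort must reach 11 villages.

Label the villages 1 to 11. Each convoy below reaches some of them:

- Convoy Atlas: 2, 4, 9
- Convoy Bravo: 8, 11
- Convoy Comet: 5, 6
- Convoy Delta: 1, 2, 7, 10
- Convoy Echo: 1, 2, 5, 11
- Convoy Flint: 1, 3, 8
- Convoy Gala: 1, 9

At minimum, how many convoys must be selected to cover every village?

Take {Atlas, Comet, Delta, Echo, Flint}. Their union is {1, 2, 3, 4, 5, 6, 7, 8, 9, 10, 11}, which is all 11 villages.
Only Delta contains 7, so Delta is forced; the remaining 7 villages need at least 4 more convoys (each remaining convoy adds at most 2) — so at least 5 convoys are needed, and 5 is optimal.

5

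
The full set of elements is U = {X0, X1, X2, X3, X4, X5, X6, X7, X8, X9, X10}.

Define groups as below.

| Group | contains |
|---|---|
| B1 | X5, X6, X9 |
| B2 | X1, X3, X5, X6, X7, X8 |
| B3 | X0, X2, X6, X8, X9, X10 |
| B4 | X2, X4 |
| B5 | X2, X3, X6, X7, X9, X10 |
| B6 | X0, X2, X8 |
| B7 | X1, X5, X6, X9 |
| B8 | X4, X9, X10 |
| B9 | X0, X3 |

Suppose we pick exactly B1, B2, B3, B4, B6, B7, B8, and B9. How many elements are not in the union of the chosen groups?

0

Union of B1, B2, B3, B4, B6, B7, B8, B9 = {X0, X1, X2, X3, X4, X5, X6, X7, X8, X9, X10} — that's every element, so 0 are uncovered.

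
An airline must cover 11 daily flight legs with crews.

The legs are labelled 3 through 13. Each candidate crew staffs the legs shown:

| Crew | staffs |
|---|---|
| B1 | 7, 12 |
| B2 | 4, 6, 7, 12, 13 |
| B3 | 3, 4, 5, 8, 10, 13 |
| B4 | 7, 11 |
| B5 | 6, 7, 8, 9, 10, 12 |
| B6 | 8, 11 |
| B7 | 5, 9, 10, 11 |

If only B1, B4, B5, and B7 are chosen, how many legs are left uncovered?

3

Union of B1, B4, B5, B7 = {5, 6, 7, 8, 9, 10, 11, 12}.
Not covered: 3, 4, 13 — 3 legs.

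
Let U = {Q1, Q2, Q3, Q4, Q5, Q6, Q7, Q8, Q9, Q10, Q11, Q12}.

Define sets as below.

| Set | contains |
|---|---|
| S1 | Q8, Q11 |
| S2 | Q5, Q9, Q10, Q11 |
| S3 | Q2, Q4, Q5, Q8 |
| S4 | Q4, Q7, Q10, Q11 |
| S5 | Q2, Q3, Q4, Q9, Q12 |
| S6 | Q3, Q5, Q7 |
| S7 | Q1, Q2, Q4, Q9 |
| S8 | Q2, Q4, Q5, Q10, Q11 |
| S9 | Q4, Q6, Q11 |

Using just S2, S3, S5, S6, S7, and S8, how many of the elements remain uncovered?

1

Union of S2, S3, S5, S6, S7, S8 = {Q1, Q2, Q3, Q4, Q5, Q7, Q8, Q9, Q10, Q11, Q12}.
Not covered: Q6 — 1 element.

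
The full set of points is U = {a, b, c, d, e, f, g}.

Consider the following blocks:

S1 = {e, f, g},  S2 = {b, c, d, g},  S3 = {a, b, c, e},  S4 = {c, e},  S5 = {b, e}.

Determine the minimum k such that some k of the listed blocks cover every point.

S1 and S2 and S3 together: S1 ∪ S2 ∪ S3 = {a, b, c, d, e, f, g} — every point is covered.
Only S3 contains a, so S3 is forced; the remaining 3 points need at least 2 more blocks (each remaining block adds at most 2) — so at least 3 blocks are needed, and 3 is optimal.

3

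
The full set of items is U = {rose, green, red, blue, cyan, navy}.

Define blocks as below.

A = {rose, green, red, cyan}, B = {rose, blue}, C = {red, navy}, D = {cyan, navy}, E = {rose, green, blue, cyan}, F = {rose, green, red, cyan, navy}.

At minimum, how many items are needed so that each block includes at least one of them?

2

Take H = {rose, navy}. Each listed block contains at least one of these, so H is a hitting set of size 2.
The blocks B, C are pairwise disjoint, so any hitting set needs a separate item for each — at least 2. Hence 2 is optimal.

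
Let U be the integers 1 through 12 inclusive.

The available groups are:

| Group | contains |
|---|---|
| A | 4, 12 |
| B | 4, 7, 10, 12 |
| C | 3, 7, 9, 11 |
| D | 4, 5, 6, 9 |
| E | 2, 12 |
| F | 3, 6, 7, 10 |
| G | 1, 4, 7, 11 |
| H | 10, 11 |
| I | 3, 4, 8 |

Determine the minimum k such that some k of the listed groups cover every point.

D, E, F, G, and I cover everything between them: the union {1, 2, 3, 4, 5, 6, 7, 8, 9, 10, 11, 12} is all of U.
No 4 of the 9 groups cover everything (all 126 combinations miss at least one point), so 5 is optimal.

5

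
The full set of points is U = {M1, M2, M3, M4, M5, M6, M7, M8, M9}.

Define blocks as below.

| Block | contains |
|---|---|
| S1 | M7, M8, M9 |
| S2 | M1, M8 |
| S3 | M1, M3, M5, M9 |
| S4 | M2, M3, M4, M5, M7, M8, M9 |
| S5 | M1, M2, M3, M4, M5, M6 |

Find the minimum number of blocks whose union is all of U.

Take {S4, S5}. Their union is {M1, M2, M3, M4, M5, M6, M7, M8, M9}, which is all 9 points.
No single block has all 9 points (the largest, S4, has 7), so 2 is optimal.

2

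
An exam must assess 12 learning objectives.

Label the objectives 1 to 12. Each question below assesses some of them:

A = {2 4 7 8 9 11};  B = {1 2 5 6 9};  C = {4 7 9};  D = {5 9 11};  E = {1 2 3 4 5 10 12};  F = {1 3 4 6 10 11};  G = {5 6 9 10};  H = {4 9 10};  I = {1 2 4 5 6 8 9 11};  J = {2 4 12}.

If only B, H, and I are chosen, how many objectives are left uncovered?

Union of B, H, I = {1, 2, 4, 5, 6, 8, 9, 10, 11}.
Not covered: 3, 7, 12 — 3 objectives.

3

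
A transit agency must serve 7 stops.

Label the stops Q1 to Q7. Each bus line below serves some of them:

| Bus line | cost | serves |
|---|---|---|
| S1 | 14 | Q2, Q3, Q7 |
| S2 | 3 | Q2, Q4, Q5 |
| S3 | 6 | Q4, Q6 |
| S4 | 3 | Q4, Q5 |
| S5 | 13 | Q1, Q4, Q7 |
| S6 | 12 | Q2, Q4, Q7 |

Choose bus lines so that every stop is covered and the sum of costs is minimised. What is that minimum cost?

36

S1, S2, S3, S5 together cover every stop (S1 ∪ S2 ∪ S3 ∪ S5 = {Q1, Q2, Q3, Q4, Q5, Q6, Q7}); total cost 14 + 3 + 6 + 13 = 36.
No covering selection has total cost below 36.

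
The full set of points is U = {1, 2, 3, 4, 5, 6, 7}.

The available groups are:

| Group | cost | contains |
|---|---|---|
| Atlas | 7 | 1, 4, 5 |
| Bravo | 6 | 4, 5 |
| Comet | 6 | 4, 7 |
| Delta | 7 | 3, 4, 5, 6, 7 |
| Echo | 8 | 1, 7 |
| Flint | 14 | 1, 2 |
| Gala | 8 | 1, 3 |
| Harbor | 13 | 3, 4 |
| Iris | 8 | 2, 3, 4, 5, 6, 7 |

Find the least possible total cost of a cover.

15

Atlas, Iris together cover every point (Atlas ∪ Iris = {1, 2, 3, 4, 5, 6, 7}); total cost 7 + 8 = 15.
No covering selection has total cost below 15.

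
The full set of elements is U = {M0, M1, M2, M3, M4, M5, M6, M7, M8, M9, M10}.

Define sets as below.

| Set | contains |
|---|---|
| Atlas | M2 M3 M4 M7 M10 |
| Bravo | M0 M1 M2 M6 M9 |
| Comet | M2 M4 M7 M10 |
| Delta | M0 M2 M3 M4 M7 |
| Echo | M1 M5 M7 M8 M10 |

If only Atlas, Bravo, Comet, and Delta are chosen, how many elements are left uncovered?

2

Union of Atlas, Bravo, Comet, Delta = {M0, M1, M2, M3, M4, M6, M7, M9, M10}.
Not covered: M5, M8 — 2 elements.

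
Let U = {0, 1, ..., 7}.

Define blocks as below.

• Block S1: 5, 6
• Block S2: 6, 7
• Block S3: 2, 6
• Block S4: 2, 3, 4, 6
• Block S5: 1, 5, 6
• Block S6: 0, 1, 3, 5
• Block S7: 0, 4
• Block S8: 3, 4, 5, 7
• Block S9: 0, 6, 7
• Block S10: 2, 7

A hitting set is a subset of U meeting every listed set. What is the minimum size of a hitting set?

The 3 points {0, 6, 7} hit every block.
The blocks S1, S7, S10 are pairwise disjoint, so any hitting set needs a separate point for each — at least 3. Hence 3 is optimal.

3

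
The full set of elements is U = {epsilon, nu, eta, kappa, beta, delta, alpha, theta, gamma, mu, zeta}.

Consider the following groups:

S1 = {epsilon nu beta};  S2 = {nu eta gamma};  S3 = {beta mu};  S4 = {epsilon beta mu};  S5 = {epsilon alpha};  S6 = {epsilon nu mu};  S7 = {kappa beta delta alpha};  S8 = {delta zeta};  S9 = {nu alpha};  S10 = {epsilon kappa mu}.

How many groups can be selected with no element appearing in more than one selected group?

4

S2, S3, S5, S8 are pairwise disjoint (S2={nu,eta,gamma}; S3={beta,mu}; S5={epsilon,alpha}; S8={delta,zeta}).
Every remaining group overlaps one of these, and no 5 of the listed groups are pairwise disjoint, so 4 is the maximum.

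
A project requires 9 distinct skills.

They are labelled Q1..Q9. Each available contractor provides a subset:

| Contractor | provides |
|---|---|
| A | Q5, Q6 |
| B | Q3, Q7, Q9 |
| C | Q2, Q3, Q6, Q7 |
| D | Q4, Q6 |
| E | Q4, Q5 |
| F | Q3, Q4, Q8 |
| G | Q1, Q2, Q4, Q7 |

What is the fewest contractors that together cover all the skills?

A and B and F and G together: A ∪ B ∪ F ∪ G = {Q1, Q2, Q3, Q4, Q5, Q6, Q7, Q8, Q9} — every skill is covered.
Only G contains Q1, so G is forced; the remaining 5 skills need at least 3 more contractors (each remaining contractor adds at most 2) — so at least 4 contractors are needed, and 4 is optimal.

4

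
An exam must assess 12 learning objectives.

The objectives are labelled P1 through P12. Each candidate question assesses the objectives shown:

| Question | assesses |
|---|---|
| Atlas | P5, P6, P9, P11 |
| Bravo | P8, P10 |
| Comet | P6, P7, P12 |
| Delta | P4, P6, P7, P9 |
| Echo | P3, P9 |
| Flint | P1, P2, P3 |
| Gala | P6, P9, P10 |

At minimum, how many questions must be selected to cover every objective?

Atlas and Bravo and Comet and Delta and Flint together: Atlas ∪ Bravo ∪ Comet ∪ Delta ∪ Flint = {P1, P2, P3, P4, P5, P6, P7, P8, P9, P10, P11, P12} — every objective is covered.
No 4 of the 7 questions cover everything (all 35 combinations miss at least one objective), so 5 is optimal.

5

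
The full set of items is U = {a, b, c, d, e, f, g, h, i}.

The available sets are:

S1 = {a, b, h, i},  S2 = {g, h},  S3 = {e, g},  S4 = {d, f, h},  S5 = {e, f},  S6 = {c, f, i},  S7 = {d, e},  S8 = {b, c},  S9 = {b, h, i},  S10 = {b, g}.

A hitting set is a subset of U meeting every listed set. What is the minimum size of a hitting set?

4

The 4 items {c, e, g, h} hit every set.
No choice of 3 items meets every set, so 4 is the minimum.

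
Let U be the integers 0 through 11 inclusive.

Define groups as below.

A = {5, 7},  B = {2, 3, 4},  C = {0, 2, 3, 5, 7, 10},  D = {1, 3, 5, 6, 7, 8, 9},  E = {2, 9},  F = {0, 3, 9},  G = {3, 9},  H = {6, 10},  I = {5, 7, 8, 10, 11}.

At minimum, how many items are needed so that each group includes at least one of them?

Take T = {4, 6, 7, 9}. Each listed group contains at least one of these, so T is a hitting set of size 4.
No choice of 3 items meets every group, so 4 is the minimum.

4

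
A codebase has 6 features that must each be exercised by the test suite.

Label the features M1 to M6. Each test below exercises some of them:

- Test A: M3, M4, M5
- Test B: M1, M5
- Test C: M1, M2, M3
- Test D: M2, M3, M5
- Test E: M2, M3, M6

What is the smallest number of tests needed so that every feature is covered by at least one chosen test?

3

Take {A, C, E}. Their union is {M1, M2, M3, M4, M5, M6}, which is all 6 features.
Only A contains M4, so A is forced; the remaining 3 features need at least 2 more tests (each remaining test adds at most 2) — so at least 3 tests are needed, and 3 is optimal.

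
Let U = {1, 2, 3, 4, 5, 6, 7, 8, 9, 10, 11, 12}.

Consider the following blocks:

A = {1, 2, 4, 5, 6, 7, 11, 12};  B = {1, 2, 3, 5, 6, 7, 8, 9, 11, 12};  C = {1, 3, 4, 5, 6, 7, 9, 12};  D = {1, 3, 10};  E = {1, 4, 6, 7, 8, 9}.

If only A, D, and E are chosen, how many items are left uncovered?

Union of A, D, E = {1, 2, 3, 4, 5, 6, 7, 8, 9, 10, 11, 12} — that's every item, so 0 are uncovered.

0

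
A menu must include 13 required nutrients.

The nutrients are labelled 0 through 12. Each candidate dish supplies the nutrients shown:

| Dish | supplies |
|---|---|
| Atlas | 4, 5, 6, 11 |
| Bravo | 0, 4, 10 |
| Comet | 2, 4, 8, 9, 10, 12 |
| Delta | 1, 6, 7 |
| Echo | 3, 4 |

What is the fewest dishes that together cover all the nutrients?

Take {Atlas, Bravo, Comet, Delta, Echo}. Their union is {0, 1, 2, 3, 4, 5, 6, 7, 8, 9, 10, 11, 12}, which is all 13 nutrients.
No 4 of the 5 dishes cover everything (all 5 combinations miss at least one nutrient), so 5 is optimal.

5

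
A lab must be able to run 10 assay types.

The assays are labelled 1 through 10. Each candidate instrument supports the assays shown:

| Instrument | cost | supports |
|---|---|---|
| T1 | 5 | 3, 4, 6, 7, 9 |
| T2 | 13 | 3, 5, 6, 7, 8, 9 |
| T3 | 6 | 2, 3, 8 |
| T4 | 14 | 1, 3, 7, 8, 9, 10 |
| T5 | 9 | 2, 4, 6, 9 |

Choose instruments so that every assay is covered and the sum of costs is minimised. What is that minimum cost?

36

T2, T4, T5 together cover every assay (T2 ∪ T4 ∪ T5 = {1, 2, 3, 4, 5, 6, 7, 8, 9, 10}); total cost 13 + 14 + 9 = 36.
The greedy pick T1, T3, T4, T2 costs 38; no covering selection beats 36.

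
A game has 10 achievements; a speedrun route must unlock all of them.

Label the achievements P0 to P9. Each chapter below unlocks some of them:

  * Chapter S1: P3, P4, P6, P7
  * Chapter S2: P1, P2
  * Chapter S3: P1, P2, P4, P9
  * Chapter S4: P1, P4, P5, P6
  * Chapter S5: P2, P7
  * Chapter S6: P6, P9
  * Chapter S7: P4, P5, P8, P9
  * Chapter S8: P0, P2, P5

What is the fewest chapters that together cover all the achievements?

4

Take {S1, S4, S7, S8}. Their union is {P0, P1, P2, P3, P4, P5, P6, P7, P8, P9}, which is all 10 achievements.
No 3 of the 8 chapters cover everything (all 56 combinations miss at least one achievement), so 4 is optimal.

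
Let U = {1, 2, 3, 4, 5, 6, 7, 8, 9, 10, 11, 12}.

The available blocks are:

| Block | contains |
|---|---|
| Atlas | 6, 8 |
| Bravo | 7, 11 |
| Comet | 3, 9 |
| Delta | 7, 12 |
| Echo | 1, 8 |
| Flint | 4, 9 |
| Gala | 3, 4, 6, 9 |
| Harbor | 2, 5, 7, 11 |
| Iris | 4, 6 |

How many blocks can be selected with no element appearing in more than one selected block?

Bravo, Comet, Echo, Iris are pairwise disjoint (Bravo={7,11}; Comet={3,9}; Echo={1,8}; Iris={4,6}).
Every remaining block overlaps one of these, and no 5 of the listed blocks are pairwise disjoint, so 4 is the maximum.

4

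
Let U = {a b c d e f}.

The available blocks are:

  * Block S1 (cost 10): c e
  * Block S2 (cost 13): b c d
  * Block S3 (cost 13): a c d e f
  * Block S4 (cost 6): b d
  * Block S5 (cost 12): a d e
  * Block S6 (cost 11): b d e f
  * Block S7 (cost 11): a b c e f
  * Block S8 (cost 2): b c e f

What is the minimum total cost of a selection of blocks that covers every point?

S5, S8 together cover every point (S5 ∪ S8 = {a, b, c, d, e, f}); total cost 12 + 2 = 14.
The greedy pick S8, S4, S7 costs 19; no covering selection beats 14.

14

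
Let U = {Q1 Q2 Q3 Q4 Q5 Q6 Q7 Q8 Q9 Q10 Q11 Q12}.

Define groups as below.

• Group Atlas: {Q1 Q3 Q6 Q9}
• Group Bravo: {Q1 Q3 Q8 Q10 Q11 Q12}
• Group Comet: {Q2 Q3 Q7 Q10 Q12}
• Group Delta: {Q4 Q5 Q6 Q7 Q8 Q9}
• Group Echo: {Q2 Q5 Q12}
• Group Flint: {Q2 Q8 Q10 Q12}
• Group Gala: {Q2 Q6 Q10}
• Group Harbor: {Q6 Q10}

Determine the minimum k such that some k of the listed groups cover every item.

Take {Bravo, Comet, Delta}. Their union is {Q1, Q2, Q3, Q4, Q5, Q6, Q7, Q8, Q9, Q10, Q11, Q12}, which is all 12 items.
Only Delta contains Q4, so Delta is forced; the remaining 6 items need at least 2 more groups (each remaining group adds at most 5) — so at least 3 groups are needed, and 3 is optimal.

3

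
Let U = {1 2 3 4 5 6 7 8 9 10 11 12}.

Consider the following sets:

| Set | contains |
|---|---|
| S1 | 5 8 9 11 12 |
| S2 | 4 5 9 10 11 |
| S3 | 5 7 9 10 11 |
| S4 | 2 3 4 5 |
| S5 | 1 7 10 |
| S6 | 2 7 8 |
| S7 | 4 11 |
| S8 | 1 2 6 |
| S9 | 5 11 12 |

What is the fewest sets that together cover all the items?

S1, S3, S4, and S8 cover everything between them: the union {1, 2, 3, 4, 5, 6, 7, 8, 9, 10, 11, 12} is all of U.
No 3 of the 9 sets cover everything (all 84 combinations miss at least one item), so 4 is optimal.

4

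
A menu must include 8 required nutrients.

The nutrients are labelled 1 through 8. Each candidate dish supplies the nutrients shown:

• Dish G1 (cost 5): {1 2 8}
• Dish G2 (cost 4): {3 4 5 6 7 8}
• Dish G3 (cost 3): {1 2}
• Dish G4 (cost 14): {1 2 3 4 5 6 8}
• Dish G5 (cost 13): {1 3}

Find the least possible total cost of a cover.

7

G2, G3 together cover every nutrient (G2 ∪ G3 = {1, 2, 3, 4, 5, 6, 7, 8}); total cost 4 + 3 = 7.
No covering selection has total cost below 7.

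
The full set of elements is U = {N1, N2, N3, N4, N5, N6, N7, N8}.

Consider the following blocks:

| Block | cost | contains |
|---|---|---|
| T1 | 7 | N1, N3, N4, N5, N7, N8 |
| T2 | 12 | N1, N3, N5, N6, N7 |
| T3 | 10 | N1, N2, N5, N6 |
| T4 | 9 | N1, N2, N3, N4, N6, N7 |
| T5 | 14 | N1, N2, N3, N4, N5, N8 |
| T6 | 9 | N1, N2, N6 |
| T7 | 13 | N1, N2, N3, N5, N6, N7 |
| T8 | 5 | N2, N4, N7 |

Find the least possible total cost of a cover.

T1, T4 together cover every element (T1 ∪ T4 = {N1, N2, N3, N4, N5, N6, N7, N8}); total cost 7 + 9 = 16.
No covering selection has total cost below 16.

16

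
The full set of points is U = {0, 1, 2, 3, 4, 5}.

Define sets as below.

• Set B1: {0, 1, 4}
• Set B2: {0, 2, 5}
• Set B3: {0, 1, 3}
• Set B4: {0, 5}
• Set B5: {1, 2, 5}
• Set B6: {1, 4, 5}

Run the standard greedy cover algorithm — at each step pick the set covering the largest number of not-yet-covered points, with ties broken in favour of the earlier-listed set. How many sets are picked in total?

3

Greedy: pick B1 (covers 3 new) → pick B2 (covers 2 new) → pick B3 (covers 1 new). Total picks: 3.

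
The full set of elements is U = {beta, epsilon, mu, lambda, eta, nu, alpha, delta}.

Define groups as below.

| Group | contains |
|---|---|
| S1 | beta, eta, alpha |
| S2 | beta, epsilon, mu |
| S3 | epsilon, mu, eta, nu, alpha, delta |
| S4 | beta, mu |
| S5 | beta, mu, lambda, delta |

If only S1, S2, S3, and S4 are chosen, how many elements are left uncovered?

Union of S1, S2, S3, S4 = {beta, epsilon, mu, eta, nu, alpha, delta}.
Not covered: lambda — 1 element.

1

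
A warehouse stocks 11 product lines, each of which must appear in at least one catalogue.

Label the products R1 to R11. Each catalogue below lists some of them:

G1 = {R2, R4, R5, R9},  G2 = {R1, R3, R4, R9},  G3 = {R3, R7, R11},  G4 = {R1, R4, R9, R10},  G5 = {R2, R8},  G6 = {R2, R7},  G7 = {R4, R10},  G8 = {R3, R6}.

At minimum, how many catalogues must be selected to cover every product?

G1 and G3 and G4 and G5 and G8 together: G1 ∪ G3 ∪ G4 ∪ G5 ∪ G8 = {R1, R2, R3, R4, R5, R6, R7, R8, R9, R10, R11} — every product is covered.
No 4 of the 8 catalogues cover everything (all 70 combinations miss at least one product), so 5 is optimal.

5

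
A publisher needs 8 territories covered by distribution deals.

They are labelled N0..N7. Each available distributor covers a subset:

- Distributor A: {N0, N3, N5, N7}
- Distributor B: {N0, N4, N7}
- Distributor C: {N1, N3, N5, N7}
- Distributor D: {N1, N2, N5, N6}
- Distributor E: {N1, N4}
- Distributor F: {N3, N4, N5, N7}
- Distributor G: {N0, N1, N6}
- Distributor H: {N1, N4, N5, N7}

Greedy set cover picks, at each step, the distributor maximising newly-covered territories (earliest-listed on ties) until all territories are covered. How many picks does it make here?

3

Greedy: pick A (covers 4 new) → pick D (covers 3 new) → pick B (covers 1 new). Total picks: 3.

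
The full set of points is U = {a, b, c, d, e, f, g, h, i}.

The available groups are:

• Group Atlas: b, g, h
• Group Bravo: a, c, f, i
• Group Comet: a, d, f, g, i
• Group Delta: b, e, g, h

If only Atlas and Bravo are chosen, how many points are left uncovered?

2

Union of Atlas, Bravo = {a, b, c, f, g, h, i}.
Not covered: d, e — 2 points.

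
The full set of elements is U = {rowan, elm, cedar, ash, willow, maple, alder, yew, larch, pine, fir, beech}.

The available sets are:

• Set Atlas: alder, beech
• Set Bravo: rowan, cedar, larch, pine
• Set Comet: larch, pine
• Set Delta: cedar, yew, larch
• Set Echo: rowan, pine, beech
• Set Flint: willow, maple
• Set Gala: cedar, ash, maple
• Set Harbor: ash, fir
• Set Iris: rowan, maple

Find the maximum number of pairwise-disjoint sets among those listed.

Atlas, Delta, Flint, Harbor are pairwise disjoint (Atlas={alder,beech}; Delta={cedar,yew,larch}; Flint={willow,maple}; Harbor={ash,fir}).
Every remaining set overlaps one of these, and no 5 of the listed sets are pairwise disjoint, so 4 is the maximum.

4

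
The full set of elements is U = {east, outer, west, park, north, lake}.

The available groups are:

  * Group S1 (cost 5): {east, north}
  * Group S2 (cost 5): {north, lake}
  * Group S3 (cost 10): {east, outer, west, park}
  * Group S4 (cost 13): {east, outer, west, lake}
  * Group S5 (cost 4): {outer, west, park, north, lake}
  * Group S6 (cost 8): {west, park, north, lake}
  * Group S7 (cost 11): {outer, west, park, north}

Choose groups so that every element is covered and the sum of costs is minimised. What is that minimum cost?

S1, S5 together cover every element (S1 ∪ S5 = {east, outer, west, park, north, lake}); total cost 5 + 4 = 9.
No covering selection has total cost below 9.

9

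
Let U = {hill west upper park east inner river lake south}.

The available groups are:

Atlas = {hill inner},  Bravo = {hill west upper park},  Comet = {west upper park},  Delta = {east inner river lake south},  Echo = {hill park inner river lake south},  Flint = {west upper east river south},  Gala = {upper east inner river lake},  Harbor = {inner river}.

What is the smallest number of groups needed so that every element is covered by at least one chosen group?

Bravo and Delta cover everything between them: the union {hill, west, upper, park, east, inner, river, lake, south} is all of U.
No single group has all 9 elements (the largest, Echo, has 6), so 2 is optimal.

2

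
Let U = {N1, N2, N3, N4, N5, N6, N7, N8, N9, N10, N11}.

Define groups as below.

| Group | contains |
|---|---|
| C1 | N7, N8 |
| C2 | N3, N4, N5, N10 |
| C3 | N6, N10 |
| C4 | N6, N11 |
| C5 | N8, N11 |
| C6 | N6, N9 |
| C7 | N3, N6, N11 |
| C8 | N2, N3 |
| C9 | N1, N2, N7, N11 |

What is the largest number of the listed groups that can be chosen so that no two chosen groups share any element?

3

C1, C6, C8 are pairwise disjoint (C1={N7,N8}; C6={N6,N9}; C8={N2,N3}).
Every remaining group overlaps one of these, and no 4 of the listed groups are pairwise disjoint, so 3 is the maximum.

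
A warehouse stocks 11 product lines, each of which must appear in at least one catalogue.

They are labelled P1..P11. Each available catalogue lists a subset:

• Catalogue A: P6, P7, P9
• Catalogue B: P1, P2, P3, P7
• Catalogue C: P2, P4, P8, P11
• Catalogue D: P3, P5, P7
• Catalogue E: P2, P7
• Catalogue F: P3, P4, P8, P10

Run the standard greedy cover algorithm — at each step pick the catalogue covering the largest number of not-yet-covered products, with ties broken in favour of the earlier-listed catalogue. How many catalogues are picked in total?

5

Greedy: pick B (covers 4 new) → pick C (covers 3 new) → pick A (covers 2 new) → pick D (covers 1 new) → pick F (covers 1 new). Total picks: 5.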